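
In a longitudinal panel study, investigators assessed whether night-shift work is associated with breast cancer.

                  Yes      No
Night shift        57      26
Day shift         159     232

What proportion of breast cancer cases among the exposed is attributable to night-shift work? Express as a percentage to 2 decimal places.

40.79

Cells: a = 57, b = 26, c = 159, d = 232.
Risk in exposed = 57/83 = 0.68675; risk in unexposed = 159/391 = 0.40665.
RR = 0.68675/0.40665 = 1.68879
AR% = (RR − 1)/RR × 100 = (1.68879 − 1)/1.68879 × 100 = 40.7861%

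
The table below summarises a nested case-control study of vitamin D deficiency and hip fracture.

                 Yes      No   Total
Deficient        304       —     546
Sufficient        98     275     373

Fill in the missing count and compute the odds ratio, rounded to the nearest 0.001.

3.525

The missing cell is in the exposed row: 546 − 304 = 242.
So a = 304, b = 242, c = 98, d = 275.
OR = (a·d)/(b·c) = (304 × 275) / (242 × 98) = 83600 / 23716 = 3.52505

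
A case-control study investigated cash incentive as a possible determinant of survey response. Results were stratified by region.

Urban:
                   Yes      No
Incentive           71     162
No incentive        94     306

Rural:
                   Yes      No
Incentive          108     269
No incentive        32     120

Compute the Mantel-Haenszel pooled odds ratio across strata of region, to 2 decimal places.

OR_MH = Σ(aᵢdᵢ/nᵢ) / Σ(bᵢcᵢ/nᵢ), where nᵢ is the stratum total.
Stratum 1 (Urban): n = 633; a·d/n = 71·306/633 = 34.3223; b·c/n = 162·94/633 = 24.0569
Stratum 2 (Rural): n = 529; a·d/n = 108·120/529 = 24.4991; b·c/n = 269·32/529 = 16.2722
OR_MH = (34.3223 + 24.4991) / (24.0569 + 16.2722) = 58.8213 / 40.3291 = 1.45853

1.46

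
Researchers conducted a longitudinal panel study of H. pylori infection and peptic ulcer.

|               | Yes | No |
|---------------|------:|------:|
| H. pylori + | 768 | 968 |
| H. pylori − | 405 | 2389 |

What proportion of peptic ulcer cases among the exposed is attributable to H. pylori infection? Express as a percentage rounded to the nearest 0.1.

Cells: a = 768, b = 968, c = 405, d = 2389.
Risk in exposed = 768/1736 = 0.44240; risk in unexposed = 405/2794 = 0.14495.
RR = 0.44240/0.14495 = 3.05199
AR% = (RR − 1)/RR × 100 = (3.05199 − 1)/3.05199 × 100 = 67.2345%

67.2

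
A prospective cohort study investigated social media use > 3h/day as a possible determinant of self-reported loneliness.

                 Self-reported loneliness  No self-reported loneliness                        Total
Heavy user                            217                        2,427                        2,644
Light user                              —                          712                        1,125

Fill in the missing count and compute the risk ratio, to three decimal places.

0.224

The missing cell is in the unexposed row: 1125 − 712 = 413.
So a = 217, b = 2427, c = 413, d = 712.
RR = [a/(a+b)] / [c/(c+d)] = (217/2644) / (413/1125) = 0.08207/0.36711 = 0.22356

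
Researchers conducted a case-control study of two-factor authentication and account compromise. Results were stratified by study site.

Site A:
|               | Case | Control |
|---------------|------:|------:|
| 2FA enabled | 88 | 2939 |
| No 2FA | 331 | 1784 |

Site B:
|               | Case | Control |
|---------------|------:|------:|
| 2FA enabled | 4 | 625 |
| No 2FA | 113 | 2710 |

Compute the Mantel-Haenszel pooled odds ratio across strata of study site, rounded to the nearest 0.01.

0.16

OR_MH = Σ(aᵢdᵢ/nᵢ) / Σ(bᵢcᵢ/nᵢ), where nᵢ is the stratum total.
Stratum 1 (Site A): n = 5142; a·d/n = 88·1784/5142 = 30.5313; b·c/n = 2939·331/5142 = 189.1888
Stratum 2 (Site B): n = 3452; a·d/n = 4·2710/3452 = 3.1402; b·c/n = 625·113/3452 = 20.4592
OR_MH = (30.5313 + 3.1402) / (189.1888 + 20.4592) = 33.6715 / 209.6480 = 0.16061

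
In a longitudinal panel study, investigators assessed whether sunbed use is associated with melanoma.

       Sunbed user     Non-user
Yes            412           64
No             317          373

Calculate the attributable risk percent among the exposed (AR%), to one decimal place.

Reading the table with exposure as columns: a = 412 (Sunbed user, case), b = 317 (Sunbed user, non-case), c = 64 (Non-user, case), d = 373.
Risk in exposed = 412/729 = 0.56516; risk in unexposed = 64/437 = 0.14645.
RR = 0.56516/0.14645 = 3.85897
AR% = (RR − 1)/RR × 100 = (3.85897 − 1)/3.85897 × 100 = 74.0863%

74.1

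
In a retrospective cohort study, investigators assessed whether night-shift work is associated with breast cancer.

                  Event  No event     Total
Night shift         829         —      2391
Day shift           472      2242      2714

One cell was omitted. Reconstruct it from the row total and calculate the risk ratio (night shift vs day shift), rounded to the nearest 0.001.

1.994

The missing cell is in the exposed row: 2391 − 829 = 1562.
So a = 829, b = 1562, c = 472, d = 2242.
RR = [a/(a+b)] / [c/(c+d)] = (829/2391) / (472/2714) = 0.34672/0.17391 = 1.99362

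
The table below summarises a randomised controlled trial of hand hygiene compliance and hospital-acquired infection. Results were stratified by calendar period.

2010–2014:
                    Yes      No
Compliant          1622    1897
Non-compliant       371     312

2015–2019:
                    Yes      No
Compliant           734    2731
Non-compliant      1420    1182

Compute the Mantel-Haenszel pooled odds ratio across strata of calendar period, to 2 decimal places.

0.33

OR_MH = Σ(aᵢdᵢ/nᵢ) / Σ(bᵢcᵢ/nᵢ), where nᵢ is the stratum total.
Stratum 1 (2010–2014): n = 4202; a·d/n = 1622·312/4202 = 120.4341; b·c/n = 1897·371/4202 = 167.4886
Stratum 2 (2015–2019): n = 6067; a·d/n = 734·1182/6067 = 143.0012; b·c/n = 2731·1420/6067 = 639.1989
OR_MH = (120.4341 + 143.0012) / (167.4886 + 639.1989) = 263.4352 / 806.6875 = 0.32656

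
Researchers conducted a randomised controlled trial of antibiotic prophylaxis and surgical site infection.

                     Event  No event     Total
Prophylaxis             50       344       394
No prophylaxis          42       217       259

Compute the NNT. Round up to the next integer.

Risk in treated group = 50/394 = 0.12690; risk in control = 42/259 = 0.16216.
Absolute risk reduction = 0.16216 − 0.12690 = 0.03526
NNT = 1 / ARR = 1 / 0.03526 = 28.362 → round up → 29

29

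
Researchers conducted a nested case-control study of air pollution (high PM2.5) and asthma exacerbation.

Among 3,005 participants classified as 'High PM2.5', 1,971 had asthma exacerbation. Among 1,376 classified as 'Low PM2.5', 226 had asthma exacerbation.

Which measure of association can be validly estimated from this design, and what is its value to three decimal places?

From the description: a = 1971, b = 1034, c = 226, d = 1150.
This is a nested case-control study: participants were sampled on outcome status, so risks in the source population cannot be estimated directly — relative risk is not valid here. The odds ratio is the appropriate measure.
OR = (a·d)/(b·c) = (1971 × 1150) / (1034 × 226) = 2266650 / 233684 = 9.69964

9.700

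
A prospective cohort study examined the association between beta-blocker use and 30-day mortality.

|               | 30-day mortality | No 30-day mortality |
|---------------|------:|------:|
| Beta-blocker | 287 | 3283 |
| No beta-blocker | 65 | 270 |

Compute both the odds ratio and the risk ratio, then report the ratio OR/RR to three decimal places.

Cells: a = 287, b = 3283, c = 65, d = 270.
OR = (287·270)/(3283·65) = 77490/213395 = 0.36313
Risk in exposed = 287/3570 = 0.08039; risk in unexposed = 65/335 = 0.19403; RR = 0.41433
OR/RR = 0.36313 / 0.41433 = 0.87643
The outcome is not rare, so the OR lies further from 1 than the RR.

0.876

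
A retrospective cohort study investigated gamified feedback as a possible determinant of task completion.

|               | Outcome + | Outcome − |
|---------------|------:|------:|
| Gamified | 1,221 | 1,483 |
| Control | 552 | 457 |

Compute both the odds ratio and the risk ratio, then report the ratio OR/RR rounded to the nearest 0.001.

0.826

Cells: a = 1221, b = 1483, c = 552, d = 457.
OR = (1221·457)/(1483·552) = 557997/818616 = 0.68163
Risk in exposed = 1221/2704 = 0.45155; risk in unexposed = 552/1009 = 0.54708; RR = 0.82539
OR/RR = 0.68163 / 0.82539 = 0.82583
The outcome is not rare, so the OR lies further from 1 than the RR.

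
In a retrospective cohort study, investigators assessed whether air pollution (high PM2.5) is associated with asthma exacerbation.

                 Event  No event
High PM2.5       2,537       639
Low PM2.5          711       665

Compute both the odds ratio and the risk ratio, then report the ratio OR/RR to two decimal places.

Cells: a = 2537, b = 639, c = 711, d = 665.
OR = (2537·665)/(639·711) = 1687105/454329 = 3.71340
Risk in exposed = 2537/3176 = 0.79880; risk in unexposed = 711/1376 = 0.51672; RR = 1.54593
OR/RR = 3.71340 / 1.54593 = 2.40205
The outcome is not rare, so the OR lies further from 1 than the RR.

2.40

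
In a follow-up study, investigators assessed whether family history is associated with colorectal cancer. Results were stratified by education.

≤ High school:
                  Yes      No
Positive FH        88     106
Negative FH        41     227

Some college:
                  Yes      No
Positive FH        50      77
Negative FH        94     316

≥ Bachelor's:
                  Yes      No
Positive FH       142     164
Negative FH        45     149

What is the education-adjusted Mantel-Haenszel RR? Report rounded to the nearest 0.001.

RR_MH = Σ(aᵢ·n₀ᵢ/nᵢ) / Σ(cᵢ·n₁ᵢ/nᵢ), with n₁ᵢ = aᵢ+bᵢ (exposed), n₀ᵢ = cᵢ+dᵢ (unexposed), nᵢ = n₁ᵢ+n₀ᵢ.
Stratum 1 (≤ High school): n₁ = 194, n₀ = 268, n = 462; a·n₀/n = 88·268/462 = 51.0476; c·n₁/n = 41·194/462 = 17.2165
Stratum 2 (Some college): n₁ = 127, n₀ = 410, n = 537; a·n₀/n = 50·410/537 = 38.1750; c·n₁/n = 94·127/537 = 22.2309
Stratum 3 (≥ Bachelor's): n₁ = 306, n₀ = 194, n = 500; a·n₀/n = 142·194/500 = 55.0960; c·n₁/n = 45·306/500 = 27.5400
RR_MH = (51.0476 + 38.1750 + 55.0960) / (17.2165 + 22.2309 + 27.5400) = 144.3187 / 66.9874 = 2.15442

2.154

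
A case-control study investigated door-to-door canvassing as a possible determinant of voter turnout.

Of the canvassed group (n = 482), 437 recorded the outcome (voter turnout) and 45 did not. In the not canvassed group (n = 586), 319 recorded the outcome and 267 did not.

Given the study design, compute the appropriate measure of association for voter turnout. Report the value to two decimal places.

8.13

From the description: a = 437, b = 45, c = 319, d = 267.
This is a case-control study: participants were sampled on outcome status, so risks in the source population cannot be estimated directly — relative risk is not valid here. The odds ratio is the appropriate measure.
OR = (a·d)/(b·c) = (437 × 267) / (45 × 319) = 116679 / 14355 = 8.12811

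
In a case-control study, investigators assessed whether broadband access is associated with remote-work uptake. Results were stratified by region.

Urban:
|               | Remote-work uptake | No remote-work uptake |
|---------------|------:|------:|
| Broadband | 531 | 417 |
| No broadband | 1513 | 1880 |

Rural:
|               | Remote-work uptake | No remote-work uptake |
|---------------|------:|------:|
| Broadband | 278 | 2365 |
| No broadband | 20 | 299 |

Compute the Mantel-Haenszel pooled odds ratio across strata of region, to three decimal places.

1.600

OR_MH = Σ(aᵢdᵢ/nᵢ) / Σ(bᵢcᵢ/nᵢ), where nᵢ is the stratum total.
Stratum 1 (Urban): n = 4341; a·d/n = 531·1880/4341 = 229.9654; b·c/n = 417·1513/4341 = 145.3400
Stratum 2 (Rural): n = 2962; a·d/n = 278·299/2962 = 28.0628; b·c/n = 2365·20/2962 = 15.9689
OR_MH = (229.9654 + 28.0628) / (145.3400 + 15.9689) = 258.0282 / 161.3090 = 1.59959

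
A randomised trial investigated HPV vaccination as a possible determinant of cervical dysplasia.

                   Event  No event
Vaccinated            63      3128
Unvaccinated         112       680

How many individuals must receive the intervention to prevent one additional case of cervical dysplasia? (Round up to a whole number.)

9

Risk in treated group = 63/3191 = 0.01974; risk in control = 112/792 = 0.14141.
Absolute risk reduction = 0.14141 − 0.01974 = 0.12167
NNT = 1 / ARR = 1 / 0.12167 = 8.219 → round up → 9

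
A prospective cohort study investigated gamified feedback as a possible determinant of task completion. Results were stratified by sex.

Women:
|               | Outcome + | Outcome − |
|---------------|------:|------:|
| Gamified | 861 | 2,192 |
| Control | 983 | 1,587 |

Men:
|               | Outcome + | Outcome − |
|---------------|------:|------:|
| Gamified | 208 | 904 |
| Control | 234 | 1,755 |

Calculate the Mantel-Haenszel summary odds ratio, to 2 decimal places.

0.80

OR_MH = Σ(aᵢdᵢ/nᵢ) / Σ(bᵢcᵢ/nᵢ), where nᵢ is the stratum total.
Stratum 1 (Women): n = 5623; a·d/n = 861·1587/5623 = 243.0032; b·c/n = 2192·983/5623 = 383.2004
Stratum 2 (Men): n = 3101; a·d/n = 208·1755/3101 = 117.7169; b·c/n = 904·234/3101 = 68.2154
OR_MH = (243.0032 + 117.7169) / (383.2004 + 68.2154) = 360.7201 / 451.4158 = 0.79909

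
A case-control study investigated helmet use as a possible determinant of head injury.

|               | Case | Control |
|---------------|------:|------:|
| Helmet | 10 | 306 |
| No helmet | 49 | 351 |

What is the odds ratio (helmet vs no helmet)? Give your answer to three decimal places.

0.234

Cells: a = 10, b = 306, c = 49, d = 351.
OR = (a·d)/(b·c) = (10 × 351) / (306 × 49) = 3510 / 14994 = 0.23409
Exposure is associated with lower odds of head injury (OR = 0.23 < 1).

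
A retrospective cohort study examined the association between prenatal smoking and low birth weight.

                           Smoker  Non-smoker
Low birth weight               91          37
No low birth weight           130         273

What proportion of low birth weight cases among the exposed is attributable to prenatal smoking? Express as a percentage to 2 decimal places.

71.01

Reading the table with exposure as columns: a = 91 (Smoker, case), b = 130 (Smoker, non-case), c = 37 (Non-smoker, case), d = 273.
Risk in exposed = 91/221 = 0.41176; risk in unexposed = 37/310 = 0.11935.
RR = 0.41176/0.11935 = 3.44992
AR% = (RR − 1)/RR × 100 = (3.44992 − 1)/3.44992 × 100 = 71.0138%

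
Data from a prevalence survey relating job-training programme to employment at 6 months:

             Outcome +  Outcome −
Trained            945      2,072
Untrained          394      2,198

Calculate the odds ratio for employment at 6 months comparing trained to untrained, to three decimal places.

Cells: a = 945, b = 2072, c = 394, d = 2198.
OR = (a·d)/(b·c) = (945 × 2198) / (2072 × 394) = 2077110 / 816368 = 2.54433
The odds of employment at 6 months are about 2.54 times as high in the trained group.

2.544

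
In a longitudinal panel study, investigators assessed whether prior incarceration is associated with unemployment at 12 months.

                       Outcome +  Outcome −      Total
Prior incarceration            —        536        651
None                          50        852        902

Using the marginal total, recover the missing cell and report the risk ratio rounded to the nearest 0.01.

3.19

The missing cell is in the exposed row: 651 − 536 = 115.
So a = 115, b = 536, c = 50, d = 852.
RR = [a/(a+b)] / [c/(c+d)] = (115/651) / (50/902) = 0.17665/0.05543 = 3.18679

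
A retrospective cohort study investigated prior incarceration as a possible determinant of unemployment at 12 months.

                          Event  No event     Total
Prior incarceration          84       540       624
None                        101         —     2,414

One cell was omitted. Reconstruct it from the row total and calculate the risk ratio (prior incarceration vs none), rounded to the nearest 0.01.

3.22

The missing cell is in the unexposed row: 2414 − 101 = 2313.
So a = 84, b = 540, c = 101, d = 2313.
RR = [a/(a+b)] / [c/(c+d)] = (84/624) / (101/2414) = 0.13462/0.04184 = 3.21744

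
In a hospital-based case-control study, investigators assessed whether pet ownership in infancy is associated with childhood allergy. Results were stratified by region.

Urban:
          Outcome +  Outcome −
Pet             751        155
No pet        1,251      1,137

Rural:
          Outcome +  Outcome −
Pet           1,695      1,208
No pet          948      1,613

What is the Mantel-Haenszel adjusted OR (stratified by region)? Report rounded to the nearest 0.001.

OR_MH = Σ(aᵢdᵢ/nᵢ) / Σ(bᵢcᵢ/nᵢ), where nᵢ is the stratum total.
Stratum 1 (Urban): n = 3294; a·d/n = 751·1137/3294 = 259.2250; b·c/n = 155·1251/3294 = 58.8661
Stratum 2 (Rural): n = 5464; a·d/n = 1695·1613/5464 = 500.3724; b·c/n = 1208·948/5464 = 209.5871
OR_MH = (259.2250 + 500.3724) / (58.8661 + 209.5871) = 759.5974 / 268.4532 = 2.82953

2.830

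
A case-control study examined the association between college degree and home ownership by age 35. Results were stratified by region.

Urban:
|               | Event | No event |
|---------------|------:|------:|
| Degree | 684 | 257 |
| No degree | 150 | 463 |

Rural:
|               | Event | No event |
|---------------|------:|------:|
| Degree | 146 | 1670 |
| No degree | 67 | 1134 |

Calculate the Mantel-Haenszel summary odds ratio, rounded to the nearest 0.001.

OR_MH = Σ(aᵢdᵢ/nᵢ) / Σ(bᵢcᵢ/nᵢ), where nᵢ is the stratum total.
Stratum 1 (Urban): n = 1554; a·d/n = 684·463/1554 = 203.7915; b·c/n = 257·150/1554 = 24.8069
Stratum 2 (Rural): n = 3017; a·d/n = 146·1134/3017 = 54.8770; b·c/n = 1670·67/3017 = 37.0865
OR_MH = (203.7915 + 54.8770) / (24.8069 + 37.0865) = 258.6685 / 61.8935 = 4.17925

4.179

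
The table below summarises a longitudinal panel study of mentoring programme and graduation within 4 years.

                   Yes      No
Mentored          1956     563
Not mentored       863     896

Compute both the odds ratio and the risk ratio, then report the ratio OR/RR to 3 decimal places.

2.279

Cells: a = 1956, b = 563, c = 863, d = 896.
OR = (1956·896)/(563·863) = 1752576/485869 = 3.60710
Risk in exposed = 1956/2519 = 0.77650; risk in unexposed = 863/1759 = 0.49062; RR = 1.58269
OR/RR = 3.60710 / 1.58269 = 2.27909
The outcome is not rare, so the OR lies further from 1 than the RR.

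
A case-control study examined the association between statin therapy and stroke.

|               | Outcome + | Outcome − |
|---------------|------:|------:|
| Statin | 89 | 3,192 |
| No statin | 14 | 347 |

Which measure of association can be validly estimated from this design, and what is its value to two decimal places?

Cells: a = 89, b = 3192, c = 14, d = 347.
This is a case-control study: participants were sampled on outcome status, so risks in the source population cannot be estimated directly — relative risk is not valid here. The odds ratio is the appropriate measure.
OR = (a·d)/(b·c) = (89 × 347) / (3192 × 14) = 30883 / 44688 = 0.69108

0.69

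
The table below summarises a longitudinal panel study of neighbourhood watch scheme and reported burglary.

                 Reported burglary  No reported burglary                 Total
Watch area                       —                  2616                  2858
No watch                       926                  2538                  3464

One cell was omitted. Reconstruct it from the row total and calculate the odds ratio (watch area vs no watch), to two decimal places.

0.25

The missing cell is in the exposed row: 2858 − 2616 = 242.
So a = 242, b = 2616, c = 926, d = 2538.
OR = (a·d)/(b·c) = (242 × 2538) / (2616 × 926) = 614196 / 2422416 = 0.25355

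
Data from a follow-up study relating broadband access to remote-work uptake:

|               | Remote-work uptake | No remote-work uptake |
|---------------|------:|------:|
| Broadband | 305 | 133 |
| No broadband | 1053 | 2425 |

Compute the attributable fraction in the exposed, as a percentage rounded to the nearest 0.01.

Cells: a = 305, b = 133, c = 1053, d = 2425.
Risk in exposed = 305/438 = 0.69635; risk in unexposed = 1053/3478 = 0.30276.
RR = 0.69635/0.30276 = 2.30000
AR% = (RR − 1)/RR × 100 = (2.30000 − 1)/2.30000 × 100 = 56.5216%

56.52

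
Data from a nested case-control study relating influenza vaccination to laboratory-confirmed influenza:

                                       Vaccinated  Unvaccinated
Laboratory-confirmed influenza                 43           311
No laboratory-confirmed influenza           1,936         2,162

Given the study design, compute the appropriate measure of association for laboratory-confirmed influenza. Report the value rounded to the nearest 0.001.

0.154

Reading the table with exposure as columns: a = 43 (Vaccinated, case), b = 1936 (Vaccinated, non-case), c = 311 (Unvaccinated, case), d = 2162.
This is a nested case-control study: participants were sampled on outcome status, so risks in the source population cannot be estimated directly — relative risk is not valid here. The odds ratio is the appropriate measure.
OR = (a·d)/(b·c) = (43 × 2162) / (1936 × 311) = 92966 / 602096 = 0.15440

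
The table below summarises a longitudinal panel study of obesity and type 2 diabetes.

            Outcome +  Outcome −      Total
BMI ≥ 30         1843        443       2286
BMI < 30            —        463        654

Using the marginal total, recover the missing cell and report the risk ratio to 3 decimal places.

The missing cell is in the unexposed row: 654 − 463 = 191.
So a = 1843, b = 443, c = 191, d = 463.
RR = [a/(a+b)] / [c/(c+d)] = (1843/2286) / (191/654) = 0.80621/0.29205 = 2.76054

2.761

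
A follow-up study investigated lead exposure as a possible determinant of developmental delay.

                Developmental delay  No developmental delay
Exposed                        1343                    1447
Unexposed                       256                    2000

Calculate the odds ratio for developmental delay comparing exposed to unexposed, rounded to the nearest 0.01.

Cells: a = 1343, b = 1447, c = 256, d = 2000.
OR = (a·d)/(b·c) = (1343 × 2000) / (1447 × 256) = 2686000 / 370432 = 7.25099
The odds of developmental delay are about 7.25 times as high in the exposed group.

7.25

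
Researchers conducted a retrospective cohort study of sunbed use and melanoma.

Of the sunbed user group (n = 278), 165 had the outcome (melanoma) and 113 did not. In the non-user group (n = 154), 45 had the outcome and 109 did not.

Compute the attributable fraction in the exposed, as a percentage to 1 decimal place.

50.8

From the description: a = 165, b = 113, c = 45, d = 109.
Risk in exposed = 165/278 = 0.59353; risk in unexposed = 45/154 = 0.29221.
RR = 0.59353/0.29221 = 2.03118
AR% = (RR − 1)/RR × 100 = (2.03118 − 1)/2.03118 × 100 = 50.7674%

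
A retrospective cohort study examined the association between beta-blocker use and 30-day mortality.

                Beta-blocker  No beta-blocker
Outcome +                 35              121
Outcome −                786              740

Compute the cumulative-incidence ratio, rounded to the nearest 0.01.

0.30

Reading the table with exposure as columns: a = 35 (Beta-blocker, case), b = 786 (Beta-blocker, non-case), c = 121 (No beta-blocker, case), d = 740.
Risk in exposed = 35/821 = 0.04263; risk in unexposed = 121/861 = 0.14053.
RR = 0.04263 / 0.14053 = 0.30335
The risk is 70% lower among the exposed than among the unexposed.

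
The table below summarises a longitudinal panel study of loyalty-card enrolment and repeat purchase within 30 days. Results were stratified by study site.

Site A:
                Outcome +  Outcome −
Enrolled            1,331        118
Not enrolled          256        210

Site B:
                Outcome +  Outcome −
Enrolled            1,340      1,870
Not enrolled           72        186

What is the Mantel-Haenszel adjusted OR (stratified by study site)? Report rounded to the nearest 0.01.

3.99

OR_MH = Σ(aᵢdᵢ/nᵢ) / Σ(bᵢcᵢ/nᵢ), where nᵢ is the stratum total.
Stratum 1 (Site A): n = 1915; a·d/n = 1331·210/1915 = 145.9582; b·c/n = 118·256/1915 = 15.7744
Stratum 2 (Site B): n = 3468; a·d/n = 1340·186/3468 = 71.8685; b·c/n = 1870·72/3468 = 38.8235
OR_MH = (145.9582 + 71.8685) / (15.7744 + 38.8235) = 217.8267 / 54.5979 = 3.98965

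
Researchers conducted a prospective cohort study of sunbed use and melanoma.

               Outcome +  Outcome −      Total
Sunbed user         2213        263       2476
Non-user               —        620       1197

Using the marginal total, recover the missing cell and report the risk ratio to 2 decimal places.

The missing cell is in the unexposed row: 1197 − 620 = 577.
So a = 2213, b = 263, c = 577, d = 620.
RR = [a/(a+b)] / [c/(c+d)] = (2213/2476) / (577/1197) = 0.89378/0.48204 = 1.85417

1.85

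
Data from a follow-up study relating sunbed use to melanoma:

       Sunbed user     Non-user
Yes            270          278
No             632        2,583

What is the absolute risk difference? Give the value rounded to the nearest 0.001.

Reading the table with exposure as columns: a = 270 (Sunbed user, case), b = 632 (Sunbed user, non-case), c = 278 (Non-user, case), d = 2583.
Risk in exposed = 270/902 = 0.299335; risk in unexposed = 278/2861 = 0.097169.
Risk difference = 0.299335 − 0.097169 = 0.202166

0.202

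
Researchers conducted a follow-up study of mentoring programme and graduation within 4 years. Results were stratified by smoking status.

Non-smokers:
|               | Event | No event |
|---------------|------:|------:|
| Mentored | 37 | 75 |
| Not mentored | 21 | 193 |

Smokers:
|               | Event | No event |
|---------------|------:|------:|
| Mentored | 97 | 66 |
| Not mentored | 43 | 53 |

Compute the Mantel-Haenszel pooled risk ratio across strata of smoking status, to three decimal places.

1.758

RR_MH = Σ(aᵢ·n₀ᵢ/nᵢ) / Σ(cᵢ·n₁ᵢ/nᵢ), with n₁ᵢ = aᵢ+bᵢ (exposed), n₀ᵢ = cᵢ+dᵢ (unexposed), nᵢ = n₁ᵢ+n₀ᵢ.
Stratum 1 (Non-smokers): n₁ = 112, n₀ = 214, n = 326; a·n₀/n = 37·214/326 = 24.2883; c·n₁/n = 21·112/326 = 7.2147
Stratum 2 (Smokers): n₁ = 163, n₀ = 96, n = 259; a·n₀/n = 97·96/259 = 35.9537; c·n₁/n = 43·163/259 = 27.0618
RR_MH = (24.2883 + 35.9537) / (7.2147 + 27.0618) = 60.2420 / 34.2765 = 1.75753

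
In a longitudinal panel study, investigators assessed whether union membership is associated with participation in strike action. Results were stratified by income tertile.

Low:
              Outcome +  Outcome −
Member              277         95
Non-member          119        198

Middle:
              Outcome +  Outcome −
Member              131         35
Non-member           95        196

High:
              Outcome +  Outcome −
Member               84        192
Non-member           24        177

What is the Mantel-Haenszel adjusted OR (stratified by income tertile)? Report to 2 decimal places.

OR_MH = Σ(aᵢdᵢ/nᵢ) / Σ(bᵢcᵢ/nᵢ), where nᵢ is the stratum total.
Stratum 1 (Low): n = 689; a·d/n = 277·198/689 = 79.6023; b·c/n = 95·119/689 = 16.4078
Stratum 2 (Middle): n = 457; a·d/n = 131·196/457 = 56.1838; b·c/n = 35·95/457 = 7.2757
Stratum 3 (High): n = 477; a·d/n = 84·177/477 = 31.1698; b·c/n = 192·24/477 = 9.6604
OR_MH = (79.6023 + 56.1838 + 31.1698) / (16.4078 + 7.2757 + 9.6604) = 166.9559 / 33.3439 = 5.00709

5.01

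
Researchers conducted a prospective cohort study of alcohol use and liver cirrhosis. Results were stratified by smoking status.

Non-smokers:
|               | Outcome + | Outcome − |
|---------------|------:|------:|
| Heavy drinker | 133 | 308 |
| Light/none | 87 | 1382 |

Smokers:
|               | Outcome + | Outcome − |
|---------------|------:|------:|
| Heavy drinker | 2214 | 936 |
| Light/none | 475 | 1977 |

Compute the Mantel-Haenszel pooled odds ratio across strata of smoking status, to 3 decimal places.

OR_MH = Σ(aᵢdᵢ/nᵢ) / Σ(bᵢcᵢ/nᵢ), where nᵢ is the stratum total.
Stratum 1 (Non-smokers): n = 1910; a·d/n = 133·1382/1910 = 96.2335; b·c/n = 308·87/1910 = 14.0293
Stratum 2 (Smokers): n = 5602; a·d/n = 2214·1977/5602 = 781.3420; b·c/n = 936·475/5602 = 79.3645
OR_MH = (96.2335 + 781.3420) / (14.0293 + 79.3645) = 877.5755 / 93.3938 = 9.39650

9.397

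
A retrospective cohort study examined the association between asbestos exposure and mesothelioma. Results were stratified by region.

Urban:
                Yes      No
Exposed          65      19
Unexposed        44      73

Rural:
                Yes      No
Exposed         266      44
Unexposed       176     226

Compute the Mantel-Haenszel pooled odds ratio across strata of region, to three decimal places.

OR_MH = Σ(aᵢdᵢ/nᵢ) / Σ(bᵢcᵢ/nᵢ), where nᵢ is the stratum total.
Stratum 1 (Urban): n = 201; a·d/n = 65·73/201 = 23.6070; b·c/n = 19·44/201 = 4.1592
Stratum 2 (Rural): n = 712; a·d/n = 266·226/712 = 84.4326; b·c/n = 44·176/712 = 10.8764
OR_MH = (23.6070 + 84.4326) / (4.1592 + 10.8764) = 108.0395 / 15.0356 = 7.18558

7.186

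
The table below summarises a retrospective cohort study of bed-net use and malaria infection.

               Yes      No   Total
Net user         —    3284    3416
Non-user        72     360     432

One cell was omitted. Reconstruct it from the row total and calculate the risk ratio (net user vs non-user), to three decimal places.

0.232

The missing cell is in the exposed row: 3416 − 3284 = 132.
So a = 132, b = 3284, c = 72, d = 360.
RR = [a/(a+b)] / [c/(c+d)] = (132/3416) / (72/432) = 0.03864/0.16667 = 0.23185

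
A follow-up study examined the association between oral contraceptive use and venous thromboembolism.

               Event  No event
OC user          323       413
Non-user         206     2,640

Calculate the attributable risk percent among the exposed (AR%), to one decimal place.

Cells: a = 323, b = 413, c = 206, d = 2640.
Risk in exposed = 323/736 = 0.43886; risk in unexposed = 206/2846 = 0.07238.
RR = 0.43886/0.07238 = 6.06307
AR% = (RR − 1)/RR × 100 = (6.06307 − 1)/6.06307 × 100 = 83.5067%

83.5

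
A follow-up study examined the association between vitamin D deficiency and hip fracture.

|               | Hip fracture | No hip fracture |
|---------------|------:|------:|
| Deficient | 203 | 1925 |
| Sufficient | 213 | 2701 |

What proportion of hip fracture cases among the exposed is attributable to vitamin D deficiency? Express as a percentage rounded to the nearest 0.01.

23.38

Cells: a = 203, b = 1925, c = 213, d = 2701.
Risk in exposed = 203/2128 = 0.09539; risk in unexposed = 213/2914 = 0.07310.
RR = 0.09539/0.07310 = 1.30507
AR% = (RR − 1)/RR × 100 = (1.30507 − 1)/1.30507 × 100 = 23.3759%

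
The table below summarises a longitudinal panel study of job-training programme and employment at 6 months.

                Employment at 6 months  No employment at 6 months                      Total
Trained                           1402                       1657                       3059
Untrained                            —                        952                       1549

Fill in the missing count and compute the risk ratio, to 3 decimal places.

1.189

The missing cell is in the unexposed row: 1549 − 952 = 597.
So a = 1402, b = 1657, c = 597, d = 952.
RR = [a/(a+b)] / [c/(c+d)] = (1402/3059) / (597/1549) = 0.45832/0.38541 = 1.18917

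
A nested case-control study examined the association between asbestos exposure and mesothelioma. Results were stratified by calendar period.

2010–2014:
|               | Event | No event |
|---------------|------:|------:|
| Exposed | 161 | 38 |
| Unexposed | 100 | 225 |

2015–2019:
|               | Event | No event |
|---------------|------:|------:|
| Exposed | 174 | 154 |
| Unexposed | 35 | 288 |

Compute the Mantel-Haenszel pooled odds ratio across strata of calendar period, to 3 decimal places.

OR_MH = Σ(aᵢdᵢ/nᵢ) / Σ(bᵢcᵢ/nᵢ), where nᵢ is the stratum total.
Stratum 1 (2010–2014): n = 524; a·d/n = 161·225/524 = 69.1317; b·c/n = 38·100/524 = 7.2519
Stratum 2 (2015–2019): n = 651; a·d/n = 174·288/651 = 76.9770; b·c/n = 154·35/651 = 8.2796
OR_MH = (69.1317 + 76.9770) / (7.2519 + 8.2796) = 146.1086 / 15.5315 = 9.40726

9.407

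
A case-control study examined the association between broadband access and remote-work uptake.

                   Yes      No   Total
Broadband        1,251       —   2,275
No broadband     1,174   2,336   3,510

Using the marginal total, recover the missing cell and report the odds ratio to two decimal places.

2.43

The missing cell is in the exposed row: 2275 − 1251 = 1024.
So a = 1251, b = 1024, c = 1174, d = 2336.
OR = (a·d)/(b·c) = (1251 × 2336) / (1024 × 1174) = 2922336 / 1202176 = 2.43087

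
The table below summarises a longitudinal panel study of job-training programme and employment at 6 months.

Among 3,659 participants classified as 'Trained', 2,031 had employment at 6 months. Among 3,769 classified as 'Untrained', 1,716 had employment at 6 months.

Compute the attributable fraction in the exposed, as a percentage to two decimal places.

From the description: a = 2031, b = 1628, c = 1716, d = 2053.
Risk in exposed = 2031/3659 = 0.55507; risk in unexposed = 1716/3769 = 0.45529.
RR = 0.55507/0.45529 = 1.21915
AR% = (RR − 1)/RR × 100 = (1.21915 − 1)/1.21915 × 100 = 17.9755%

17.98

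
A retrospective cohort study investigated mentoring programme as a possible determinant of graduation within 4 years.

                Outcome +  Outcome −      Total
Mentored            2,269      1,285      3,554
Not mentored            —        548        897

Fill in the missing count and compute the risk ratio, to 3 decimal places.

The missing cell is in the unexposed row: 897 − 548 = 349.
So a = 2269, b = 1285, c = 349, d = 548.
RR = [a/(a+b)] / [c/(c+d)] = (2269/3554) / (349/897) = 0.63844/0.38907 = 1.64091

1.641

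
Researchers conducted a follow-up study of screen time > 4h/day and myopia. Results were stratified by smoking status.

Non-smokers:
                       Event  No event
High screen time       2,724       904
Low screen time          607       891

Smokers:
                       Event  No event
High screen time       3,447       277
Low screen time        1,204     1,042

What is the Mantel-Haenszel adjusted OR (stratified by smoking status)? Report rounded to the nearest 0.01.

6.60

OR_MH = Σ(aᵢdᵢ/nᵢ) / Σ(bᵢcᵢ/nᵢ), where nᵢ is the stratum total.
Stratum 1 (Non-smokers): n = 5126; a·d/n = 2724·891/5126 = 473.4850; b·c/n = 904·607/5126 = 107.0480
Stratum 2 (Smokers): n = 5970; a·d/n = 3447·1042/5970 = 601.6372; b·c/n = 277·1204/5970 = 55.8640
OR_MH = (473.4850 + 601.6372) / (107.0480 + 55.8640) = 1075.1222 / 162.9120 = 6.59941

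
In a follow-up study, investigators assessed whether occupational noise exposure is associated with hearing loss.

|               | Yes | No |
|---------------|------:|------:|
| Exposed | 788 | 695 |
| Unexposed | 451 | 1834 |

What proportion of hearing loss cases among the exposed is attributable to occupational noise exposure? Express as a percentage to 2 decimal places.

62.85

Cells: a = 788, b = 695, c = 451, d = 1834.
Risk in exposed = 788/1483 = 0.53136; risk in unexposed = 451/2285 = 0.19737.
RR = 0.53136/0.19737 = 2.69212
AR% = (RR − 1)/RR × 100 = (2.69212 − 1)/2.69212 × 100 = 62.8546%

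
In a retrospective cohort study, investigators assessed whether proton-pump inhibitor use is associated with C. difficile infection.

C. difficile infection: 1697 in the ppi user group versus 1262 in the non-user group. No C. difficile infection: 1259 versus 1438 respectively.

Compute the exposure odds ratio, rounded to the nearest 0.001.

1.536

From the description: a = 1697, b = 1259, c = 1262, d = 1438.
OR = (a·d)/(b·c) = (1697 × 1438) / (1259 × 1262) = 2440286 / 1588858 = 1.53587
The odds of C. difficile infection are about 1.54 times as high in the ppi user group.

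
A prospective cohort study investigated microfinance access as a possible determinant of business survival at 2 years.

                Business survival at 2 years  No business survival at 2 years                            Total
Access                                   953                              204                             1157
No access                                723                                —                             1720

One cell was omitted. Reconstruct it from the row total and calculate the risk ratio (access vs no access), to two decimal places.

1.96

The missing cell is in the unexposed row: 1720 − 723 = 997.
So a = 953, b = 204, c = 723, d = 997.
RR = [a/(a+b)] / [c/(c+d)] = (953/1157) / (723/1720) = 0.82368/0.42035 = 1.95952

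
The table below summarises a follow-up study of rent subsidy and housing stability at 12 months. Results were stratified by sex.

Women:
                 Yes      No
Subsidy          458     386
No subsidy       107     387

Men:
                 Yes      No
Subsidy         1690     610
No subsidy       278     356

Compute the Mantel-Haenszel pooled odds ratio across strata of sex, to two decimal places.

OR_MH = Σ(aᵢdᵢ/nᵢ) / Σ(bᵢcᵢ/nᵢ), where nᵢ is the stratum total.
Stratum 1 (Women): n = 1338; a·d/n = 458·387/1338 = 132.4709; b·c/n = 386·107/1338 = 30.8685
Stratum 2 (Men): n = 2934; a·d/n = 1690·356/2934 = 205.0579; b·c/n = 610·278/2934 = 57.7982
OR_MH = (132.4709 + 205.0579) / (30.8685 + 57.7982) = 337.5288 / 88.6667 = 3.80671

3.81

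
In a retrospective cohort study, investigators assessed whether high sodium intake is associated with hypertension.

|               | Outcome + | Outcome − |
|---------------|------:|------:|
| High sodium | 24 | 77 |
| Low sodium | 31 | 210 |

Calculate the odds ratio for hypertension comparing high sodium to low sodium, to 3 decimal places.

2.111

Cells: a = 24, b = 77, c = 31, d = 210.
OR = (a·d)/(b·c) = (24 × 210) / (77 × 31) = 5040 / 2387 = 2.11144
The odds of hypertension are about 2.11 times as high in the high sodium group.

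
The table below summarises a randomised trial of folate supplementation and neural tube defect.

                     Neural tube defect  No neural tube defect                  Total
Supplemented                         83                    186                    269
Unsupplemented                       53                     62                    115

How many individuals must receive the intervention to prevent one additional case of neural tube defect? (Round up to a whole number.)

7

Risk in treated group = 83/269 = 0.30855; risk in control = 53/115 = 0.46087.
Absolute risk reduction = 0.46087 − 0.30855 = 0.15232
NNT = 1 / ARR = 1 / 0.15232 = 6.565 → round up → 7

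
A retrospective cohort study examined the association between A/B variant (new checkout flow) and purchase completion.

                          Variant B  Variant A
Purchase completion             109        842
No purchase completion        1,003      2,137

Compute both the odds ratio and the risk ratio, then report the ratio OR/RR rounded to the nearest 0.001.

0.795

Reading the table with exposure as columns: a = 109 (Variant B, case), b = 1003 (Variant B, non-case), c = 842 (Variant A, case), d = 2137.
OR = (109·2137)/(1003·842) = 232933/844526 = 0.27582
Risk in exposed = 109/1112 = 0.09802; risk in unexposed = 842/2979 = 0.28265; RR = 0.34680
OR/RR = 0.27582 / 0.34680 = 0.79531
The outcome is not rare, so the OR lies further from 1 than the RR.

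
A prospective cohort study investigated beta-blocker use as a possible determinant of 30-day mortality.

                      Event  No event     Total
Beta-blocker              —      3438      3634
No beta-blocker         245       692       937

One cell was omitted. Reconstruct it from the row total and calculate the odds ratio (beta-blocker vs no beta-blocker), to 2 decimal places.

The missing cell is in the exposed row: 3634 − 3438 = 196.
So a = 196, b = 3438, c = 245, d = 692.
OR = (a·d)/(b·c) = (196 × 692) / (3438 × 245) = 135632 / 842310 = 0.16102

0.16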